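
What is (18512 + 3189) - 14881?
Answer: 6820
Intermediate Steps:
(18512 + 3189) - 14881 = 21701 - 14881 = 6820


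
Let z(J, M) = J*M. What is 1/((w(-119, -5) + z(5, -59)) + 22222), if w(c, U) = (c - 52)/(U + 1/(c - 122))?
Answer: 134/2942797 ≈ 4.5535e-5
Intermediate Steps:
w(c, U) = (-52 + c)/(U + 1/(-122 + c))
1/((w(-119, -5) + z(5, -59)) + 22222) = 1/(((6344 + (-119)² - 174*(-119))/(1 - 122*(-5) - 5*(-119)) + 5*(-59)) + 22222) = 1/(((6344 + 14161 + 20706)/(1 + 610 + 595) - 295) + 22222) = 1/((41211/1206 - 295) + 22222) = 1/(((1/1206)*41211 - 295) + 22222) = 1/((4579/134 - 295) + 22222) = 1/(-34951/134 + 22222) = 1/(2942797/134) = 134/2942797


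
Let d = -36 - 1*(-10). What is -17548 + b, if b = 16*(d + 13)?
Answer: -17756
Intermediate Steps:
d = -26 (d = -36 + 10 = -26)
b = -208 (b = 16*(-26 + 13) = 16*(-13) = -208)
-17548 + b = -17548 - 208 = -17756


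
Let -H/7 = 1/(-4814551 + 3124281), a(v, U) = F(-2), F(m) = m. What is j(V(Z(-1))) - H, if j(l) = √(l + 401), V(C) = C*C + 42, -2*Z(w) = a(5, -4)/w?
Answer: -7/1690270 + 2*√111 ≈ 21.071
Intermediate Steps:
a(v, U) = -2
Z(w) = 1/w (Z(w) = -(-1)/w = 1/w)
V(C) = 42 + C² (V(C) = C² + 42 = 42 + C²)
H = 7/1690270 (H = -7/(-4814551 + 3124281) = -7/(-1690270) = -7*(-1/1690270) = 7/1690270 ≈ 4.1414e-6)
j(l) = √(401 + l)
j(V(Z(-1))) - H = √(401 + (42 + (1/(-1))²)) - 1*7/1690270 = √(401 + (42 + (-1)²)) - 7/1690270 = √(401 + (42 + 1)) - 7/1690270 = √(401 + 43) - 7/1690270 = √444 - 7/1690270 = 2*√111 - 7/1690270 = -7/1690270 + 2*√111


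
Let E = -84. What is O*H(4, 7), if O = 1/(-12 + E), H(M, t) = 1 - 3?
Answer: 1/48 ≈ 0.020833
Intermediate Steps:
H(M, t) = -2
O = -1/96 (O = 1/(-12 - 84) = 1/(-96) = -1/96 ≈ -0.010417)
O*H(4, 7) = -1/96*(-2) = 1/48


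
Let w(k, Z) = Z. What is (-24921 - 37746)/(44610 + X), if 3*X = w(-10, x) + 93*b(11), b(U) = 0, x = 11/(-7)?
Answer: -1316007/936799 ≈ -1.4048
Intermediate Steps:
x = -11/7 (x = 11*(-1/7) = -11/7 ≈ -1.5714)
X = -11/21 (X = (-11/7 + 93*0)/3 = (-11/7 + 0)/3 = (1/3)*(-11/7) = -11/21 ≈ -0.52381)
(-24921 - 37746)/(44610 + X) = (-24921 - 37746)/(44610 - 11/21) = -62667/936799/21 = -62667*21/936799 = -1316007/936799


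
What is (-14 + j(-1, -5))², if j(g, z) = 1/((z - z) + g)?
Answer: 225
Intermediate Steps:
j(g, z) = 1/g (j(g, z) = 1/(0 + g) = 1/g)
(-14 + j(-1, -5))² = (-14 + 1/(-1))² = (-14 - 1)² = (-15)² = 225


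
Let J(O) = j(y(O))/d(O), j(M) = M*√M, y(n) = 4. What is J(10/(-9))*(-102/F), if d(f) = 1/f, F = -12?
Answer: -680/9 ≈ -75.556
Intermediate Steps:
j(M) = M^(3/2)
J(O) = 8*O (J(O) = 4^(3/2)/(1/O) = 8*O)
J(10/(-9))*(-102/F) = (8*(10/(-9)))*(-102/(-12)) = (8*(10*(-⅑)))*(-102*(-1/12)) = (8*(-10/9))*(17/2) = -80/9*17/2 = -680/9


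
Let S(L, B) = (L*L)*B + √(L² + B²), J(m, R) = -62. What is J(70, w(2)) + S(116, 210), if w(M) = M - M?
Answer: 2825698 + 2*√14389 ≈ 2.8259e+6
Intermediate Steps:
w(M) = 0
S(L, B) = √(B² + L²) + B*L² (S(L, B) = L²*B + √(B² + L²) = B*L² + √(B² + L²) = √(B² + L²) + B*L²)
J(70, w(2)) + S(116, 210) = -62 + (√(210² + 116²) + 210*116²) = -62 + (√(44100 + 13456) + 210*13456) = -62 + (√57556 + 2825760) = -62 + (2*√14389 + 2825760) = -62 + (2825760 + 2*√14389) = 2825698 + 2*√14389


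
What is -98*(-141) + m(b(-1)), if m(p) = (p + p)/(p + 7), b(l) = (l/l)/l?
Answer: 41453/3 ≈ 13818.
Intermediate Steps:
b(l) = 1/l
m(p) = 2*p/(7 + p) (m(p) = (2*p)/(7 + p) = 2*p/(7 + p))
-98*(-141) + m(b(-1)) = -98*(-141) + 2/(-1*(7 + 1/(-1))) = 13818 + 2*(-1)/(7 - 1) = 13818 + 2*(-1)/6 = 13818 + 2*(-1)*(⅙) = 13818 - ⅓ = 41453/3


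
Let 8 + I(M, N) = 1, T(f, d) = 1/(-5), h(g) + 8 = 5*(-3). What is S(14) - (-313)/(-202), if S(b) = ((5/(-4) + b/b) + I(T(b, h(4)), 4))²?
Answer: 82437/1616 ≈ 51.013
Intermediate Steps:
h(g) = -23 (h(g) = -8 + 5*(-3) = -8 - 15 = -23)
T(f, d) = -⅕
I(M, N) = -7 (I(M, N) = -8 + 1 = -7)
S(b) = 841/16 (S(b) = ((5/(-4) + b/b) - 7)² = ((5*(-¼) + 1) - 7)² = ((-5/4 + 1) - 7)² = (-¼ - 7)² = (-29/4)² = 841/16)
S(14) - (-313)/(-202) = 841/16 - (-313)/(-202) = 841/16 - (-313)*(-1)/202 = 841/16 - 1*313/202 = 841/16 - 313/202 = 82437/1616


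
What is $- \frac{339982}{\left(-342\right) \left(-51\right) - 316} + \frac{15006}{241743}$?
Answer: $- \frac{223855945}{11311723} \approx -19.79$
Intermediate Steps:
$- \frac{339982}{\left(-342\right) \left(-51\right) - 316} + \frac{15006}{241743} = - \frac{339982}{17442 - 316} + 15006 \cdot \frac{1}{241743} = - \frac{339982}{17126} + \frac{82}{1321} = \left(-339982\right) \frac{1}{17126} + \frac{82}{1321} = - \frac{169991}{8563} + \frac{82}{1321} = - \frac{223855945}{11311723}$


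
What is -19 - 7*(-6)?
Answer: 23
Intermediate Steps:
-19 - 7*(-6) = -19 + 42 = 23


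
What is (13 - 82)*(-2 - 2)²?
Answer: -1104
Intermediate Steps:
(13 - 82)*(-2 - 2)² = -69*(-4)² = -69*16 = -1104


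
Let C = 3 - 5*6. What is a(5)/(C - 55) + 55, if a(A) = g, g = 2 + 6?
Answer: 2251/41 ≈ 54.902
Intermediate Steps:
g = 8
C = -27 (C = 3 - 30 = -27)
a(A) = 8
a(5)/(C - 55) + 55 = 8/(-27 - 55) + 55 = 8/(-82) + 55 = 8*(-1/82) + 55 = -4/41 + 55 = 2251/41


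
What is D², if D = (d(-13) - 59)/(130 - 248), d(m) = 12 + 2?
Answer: 2025/13924 ≈ 0.14543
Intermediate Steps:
d(m) = 14
D = 45/118 (D = (14 - 59)/(130 - 248) = -45/(-118) = -45*(-1/118) = 45/118 ≈ 0.38136)
D² = (45/118)² = 2025/13924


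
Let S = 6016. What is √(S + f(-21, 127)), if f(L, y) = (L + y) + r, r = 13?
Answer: √6135 ≈ 78.326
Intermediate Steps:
f(L, y) = 13 + L + y (f(L, y) = (L + y) + 13 = 13 + L + y)
√(S + f(-21, 127)) = √(6016 + (13 - 21 + 127)) = √(6016 + 119) = √6135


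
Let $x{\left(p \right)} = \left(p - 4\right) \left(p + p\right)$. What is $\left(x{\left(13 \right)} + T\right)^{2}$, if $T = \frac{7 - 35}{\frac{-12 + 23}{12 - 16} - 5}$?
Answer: $\frac{54257956}{961} \approx 56460.0$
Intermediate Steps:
$x{\left(p \right)} = 2 p \left(-4 + p\right)$ ($x{\left(p \right)} = \left(-4 + p\right) 2 p = 2 p \left(-4 + p\right)$)
$T = \frac{112}{31}$ ($T = - \frac{28}{\frac{11}{-4} - 5} = - \frac{28}{11 \left(- \frac{1}{4}\right) - 5} = - \frac{28}{- \frac{11}{4} - 5} = - \frac{28}{- \frac{31}{4}} = \left(-28\right) \left(- \frac{4}{31}\right) = \frac{112}{31} \approx 3.6129$)
$\left(x{\left(13 \right)} + T\right)^{2} = \left(2 \cdot 13 \left(-4 + 13\right) + \frac{112}{31}\right)^{2} = \left(2 \cdot 13 \cdot 9 + \frac{112}{31}\right)^{2} = \left(234 + \frac{112}{31}\right)^{2} = \left(\frac{7366}{31}\right)^{2} = \frac{54257956}{961}$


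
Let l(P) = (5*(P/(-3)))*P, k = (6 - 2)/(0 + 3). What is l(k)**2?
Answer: 6400/729 ≈ 8.7791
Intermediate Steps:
k = 4/3 ≈ 1.3333
l(P) = -5*P**2/3 (l(P) = (5*(P*(-1/3)))*P = (5*(-P/3))*P = (-5*P/3)*P = -5*P**2/3)
l(k)**2 = (-5*(4/3)**2/3)**2 = (-5/3*16/9)**2 = (-80/27)**2 = 6400/729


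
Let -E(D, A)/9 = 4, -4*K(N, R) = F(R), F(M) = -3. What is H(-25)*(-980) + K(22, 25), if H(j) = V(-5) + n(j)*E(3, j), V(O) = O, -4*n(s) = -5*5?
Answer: 901603/4 ≈ 2.2540e+5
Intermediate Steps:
n(s) = 25/4 (n(s) = -(-5)*5/4 = -¼*(-25) = 25/4)
K(N, R) = ¾ (K(N, R) = -¼*(-3) = ¾)
E(D, A) = -36 (E(D, A) = -9*4 = -36)
H(j) = -230 (H(j) = -5 + (25/4)*(-36) = -5 - 225 = -230)
H(-25)*(-980) + K(22, 25) = -230*(-980) + ¾ = 225400 + ¾ = 901603/4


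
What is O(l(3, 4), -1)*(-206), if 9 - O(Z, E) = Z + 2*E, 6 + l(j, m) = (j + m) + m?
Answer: -1236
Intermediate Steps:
l(j, m) = -6 + j + 2*m (l(j, m) = -6 + ((j + m) + m) = -6 + (j + 2*m) = -6 + j + 2*m)
O(Z, E) = 9 - Z - 2*E (O(Z, E) = 9 - (Z + 2*E) = 9 + (-Z - 2*E) = 9 - Z - 2*E)
O(l(3, 4), -1)*(-206) = (9 - (-6 + 3 + 2*4) - 2*(-1))*(-206) = (9 - (-6 + 3 + 8) + 2)*(-206) = (9 - 1*5 + 2)*(-206) = (9 - 5 + 2)*(-206) = 6*(-206) = -1236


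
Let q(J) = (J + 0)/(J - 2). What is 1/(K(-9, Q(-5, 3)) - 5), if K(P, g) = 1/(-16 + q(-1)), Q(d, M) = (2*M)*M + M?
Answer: -47/238 ≈ -0.19748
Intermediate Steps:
Q(d, M) = M + 2*M**2 (Q(d, M) = 2*M**2 + M = M + 2*M**2)
q(J) = J/(-2 + J)
K(P, g) = -3/47 (K(P, g) = 1/(-16 - 1/(-2 - 1)) = 1/(-16 - 1/(-3)) = 1/(-16 - 1*(-1/3)) = 1/(-16 + 1/3) = 1/(-47/3) = -3/47)
1/(K(-9, Q(-5, 3)) - 5) = 1/(-3/47 - 5) = 1/(-238/47) = -47/238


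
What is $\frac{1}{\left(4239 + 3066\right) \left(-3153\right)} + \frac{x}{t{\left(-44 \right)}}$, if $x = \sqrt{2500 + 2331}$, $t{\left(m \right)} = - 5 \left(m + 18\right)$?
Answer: $- \frac{1}{23032665} + \frac{\sqrt{4831}}{130} \approx 0.53466$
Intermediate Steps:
$t{\left(m \right)} = -90 - 5 m$ ($t{\left(m \right)} = - 5 \left(18 + m\right) = -90 - 5 m$)
$x = \sqrt{4831} \approx 69.505$
$\frac{1}{\left(4239 + 3066\right) \left(-3153\right)} + \frac{x}{t{\left(-44 \right)}} = \frac{1}{\left(4239 + 3066\right) \left(-3153\right)} + \frac{\sqrt{4831}}{-90 - -220} = \frac{1}{7305} \left(- \frac{1}{3153}\right) + \frac{\sqrt{4831}}{-90 + 220} = \frac{1}{7305} \left(- \frac{1}{3153}\right) + \frac{\sqrt{4831}}{130} = - \frac{1}{23032665} + \sqrt{4831} \cdot \frac{1}{130} = - \frac{1}{23032665} + \frac{\sqrt{4831}}{130}$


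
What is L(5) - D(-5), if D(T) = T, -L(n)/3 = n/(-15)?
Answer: 6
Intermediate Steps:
L(n) = n/5 (L(n) = -3*n/(-15) = -3*n*(-1)/15 = -(-1)*n/5 = n/5)
L(5) - D(-5) = (⅕)*5 - 1*(-5) = 1 + 5 = 6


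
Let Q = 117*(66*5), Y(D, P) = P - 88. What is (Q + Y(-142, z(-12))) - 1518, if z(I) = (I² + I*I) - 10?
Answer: 37282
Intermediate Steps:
z(I) = -10 + 2*I² (z(I) = (I² + I²) - 10 = 2*I² - 10 = -10 + 2*I²)
Y(D, P) = -88 + P
Q = 38610 (Q = 117*330 = 38610)
(Q + Y(-142, z(-12))) - 1518 = (38610 + (-88 + (-10 + 2*(-12)²))) - 1518 = (38610 + (-88 + (-10 + 2*144))) - 1518 = (38610 + (-88 + (-10 + 288))) - 1518 = (38610 + (-88 + 278)) - 1518 = (38610 + 190) - 1518 = 38800 - 1518 = 37282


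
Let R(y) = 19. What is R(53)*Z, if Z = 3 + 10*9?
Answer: 1767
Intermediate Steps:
Z = 93 (Z = 3 + 90 = 93)
R(53)*Z = 19*93 = 1767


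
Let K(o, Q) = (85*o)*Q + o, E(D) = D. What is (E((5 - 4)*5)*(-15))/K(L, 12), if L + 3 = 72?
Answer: -25/23483 ≈ -0.0010646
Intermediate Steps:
L = 69 (L = -3 + 72 = 69)
K(o, Q) = o + 85*Q*o (K(o, Q) = 85*Q*o + o = o + 85*Q*o)
(E((5 - 4)*5)*(-15))/K(L, 12) = (((5 - 4)*5)*(-15))/((69*(1 + 85*12))) = ((1*5)*(-15))/((69*(1 + 1020))) = (5*(-15))/((69*1021)) = -75/70449 = -75*1/70449 = -25/23483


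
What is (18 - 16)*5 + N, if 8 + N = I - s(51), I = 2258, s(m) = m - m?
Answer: 2260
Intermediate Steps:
s(m) = 0
N = 2250 (N = -8 + (2258 - 1*0) = -8 + (2258 + 0) = -8 + 2258 = 2250)
(18 - 16)*5 + N = (18 - 16)*5 + 2250 = 2*5 + 2250 = 10 + 2250 = 2260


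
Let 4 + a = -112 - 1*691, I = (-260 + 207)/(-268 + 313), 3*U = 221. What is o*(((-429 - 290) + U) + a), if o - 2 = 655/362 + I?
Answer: -186780233/48870 ≈ -3822.0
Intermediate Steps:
U = 221/3 (U = (1/3)*221 = 221/3 ≈ 73.667)
I = -53/45 ≈ -1.1778
o = 42869/16290 (o = 2 + (655/362 - 53/45) = 2 + 10289/16290 = 42869/16290 ≈ 2.6316)
a = -807 (a = -4 + (-112 - 1*691) = -4 + (-112 - 691) = -4 - 803 = -807)
o*(((-429 - 290) + U) + a) = 42869*(((-429 - 290) + 221/3) - 807)/16290 = 42869*((-719 + 221/3) - 807)/16290 = 42869*(-1936/3 - 807)/16290 = (42869/16290)*(-4357/3) = -186780233/48870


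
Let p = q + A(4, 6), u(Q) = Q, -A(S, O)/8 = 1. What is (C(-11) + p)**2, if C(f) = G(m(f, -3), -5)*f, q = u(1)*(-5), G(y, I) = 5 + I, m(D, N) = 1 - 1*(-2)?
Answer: 169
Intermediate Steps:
A(S, O) = -8 (A(S, O) = -8*1 = -8)
m(D, N) = 3 (m(D, N) = 1 + 2 = 3)
q = -5 (q = 1*(-5) = -5)
C(f) = 0 (C(f) = (5 - 5)*f = 0*f = 0)
p = -13 (p = -5 - 8 = -13)
(C(-11) + p)**2 = (0 - 13)**2 = (-13)**2 = 169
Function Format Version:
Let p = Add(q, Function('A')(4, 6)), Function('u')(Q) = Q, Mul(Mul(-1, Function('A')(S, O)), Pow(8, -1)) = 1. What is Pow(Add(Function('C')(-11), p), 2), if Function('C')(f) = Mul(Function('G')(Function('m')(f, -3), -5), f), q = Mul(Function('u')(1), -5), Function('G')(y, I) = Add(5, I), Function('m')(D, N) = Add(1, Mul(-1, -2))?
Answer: 169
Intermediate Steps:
Function('A')(S, O) = -8 (Function('A')(S, O) = Mul(-8, 1) = -8)
Function('m')(D, N) = 3 (Function('m')(D, N) = Add(1, 2) = 3)
q = -5 (q = Mul(1, -5) = -5)
Function('C')(f) = 0 (Function('C')(f) = Mul(Add(5, -5), f) = Mul(0, f) = 0)
p = -13 (p = Add(-5, -8) = -13)
Pow(Add(Function('C')(-11), p), 2) = Pow(Add(0, -13), 2) = Pow(-13, 2) = 169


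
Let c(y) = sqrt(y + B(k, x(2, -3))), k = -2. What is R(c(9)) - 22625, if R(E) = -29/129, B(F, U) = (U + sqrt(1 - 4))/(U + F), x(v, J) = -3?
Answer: -2918654/129 ≈ -22625.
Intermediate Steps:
B(F, U) = (U + I*sqrt(3))/(F + U) (B(F, U) = (U + sqrt(-3))/(F + U) = (U + I*sqrt(3))/(F + U))
c(y) = sqrt(3/5 + y - I*sqrt(3)/5) (c(y) = sqrt(y + (-3 + I*sqrt(3))/(-2 - 3)) = sqrt(y + (-3 + I*sqrt(3))/(-5)) = sqrt(y - (-3 + I*sqrt(3))/5) = sqrt(y + (3/5 - I*sqrt(3)/5)) = sqrt(3/5 + y - I*sqrt(3)/5))
R(E) = -29/129 (R(E) = -29*1/129 = -29/129)
R(c(9)) - 22625 = -29/129 - 22625 = -2918654/129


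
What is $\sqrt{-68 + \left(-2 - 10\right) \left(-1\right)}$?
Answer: $2 i \sqrt{14} \approx 7.4833 i$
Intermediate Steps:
$\sqrt{-68 + \left(-2 - 10\right) \left(-1\right)} = \sqrt{-68 - -12} = \sqrt{-68 + 12} = \sqrt{-56} = 2 i \sqrt{14}$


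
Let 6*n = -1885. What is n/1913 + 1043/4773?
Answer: 991483/18261498 ≈ 0.054294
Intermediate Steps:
n = -1885/6 (n = (⅙)*(-1885) = -1885/6 ≈ -314.17)
n/1913 + 1043/4773 = -1885/6/1913 + 1043/4773 = -1885/6*1/1913 + 1043*(1/4773) = -1885/11478 + 1043/4773 = 991483/18261498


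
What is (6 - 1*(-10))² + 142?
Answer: 398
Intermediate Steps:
(6 - 1*(-10))² + 142 = (6 + 10)² + 142 = 16² + 142 = 256 + 142 = 398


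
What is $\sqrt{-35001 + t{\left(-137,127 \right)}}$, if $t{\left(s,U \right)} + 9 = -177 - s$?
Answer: $5 i \sqrt{1402} \approx 187.22 i$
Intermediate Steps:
$t{\left(s,U \right)} = -186 - s$ ($t{\left(s,U \right)} = -9 - \left(177 + s\right) = -186 - s$)
$\sqrt{-35001 + t{\left(-137,127 \right)}} = \sqrt{-35001 - 49} = \sqrt{-35050} = 5 i \sqrt{1402}$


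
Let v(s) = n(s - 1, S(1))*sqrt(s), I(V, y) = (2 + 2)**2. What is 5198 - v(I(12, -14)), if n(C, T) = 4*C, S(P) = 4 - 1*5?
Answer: 4958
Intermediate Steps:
S(P) = -1 (S(P) = 4 - 5 = -1)
I(V, y) = 16 (I(V, y) = 4**2 = 16)
v(s) = sqrt(s)*(-4 + 4*s) (v(s) = (4*(s - 1))*sqrt(s) = (4*(-1 + s))*sqrt(s) = (-4 + 4*s)*sqrt(s) = sqrt(s)*(-4 + 4*s))
5198 - v(I(12, -14)) = 5198 - 4*sqrt(16)*(-1 + 16) = 5198 - 4*4*15 = 5198 - 1*240 = 5198 - 240 = 4958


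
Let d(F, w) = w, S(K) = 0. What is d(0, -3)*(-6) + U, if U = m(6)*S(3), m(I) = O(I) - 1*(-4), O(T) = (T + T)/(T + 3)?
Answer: 18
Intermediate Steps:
O(T) = 2*T/(3 + T) (O(T) = (2*T)/(3 + T) = 2*T/(3 + T))
m(I) = 4 + 2*I/(3 + I) (m(I) = 2*I/(3 + I) - 1*(-4) = 2*I/(3 + I) + 4 = 4 + 2*I/(3 + I))
U = 0 (U = (6*(2 + 6)/(3 + 6))*0 = (6*8/9)*0 = (6*(⅑)*8)*0 = (16/3)*0 = 0)
d(0, -3)*(-6) + U = -3*(-6) + 0 = 18 + 0 = 18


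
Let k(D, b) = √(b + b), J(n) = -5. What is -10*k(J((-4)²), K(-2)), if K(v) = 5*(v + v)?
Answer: -20*I*√10 ≈ -63.246*I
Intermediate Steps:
K(v) = 10*v (K(v) = 5*(2*v) = 10*v)
k(D, b) = √2*√b (k(D, b) = √(2*b) = √2*√b)
-10*k(J((-4)²), K(-2)) = -10*√2*√(10*(-2)) = -10*√2*√(-20) = -10*√2*2*I*√5 = -20*I*√10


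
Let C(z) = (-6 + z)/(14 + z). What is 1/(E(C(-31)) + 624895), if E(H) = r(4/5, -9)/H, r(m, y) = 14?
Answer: 37/23121353 ≈ 1.6003e-6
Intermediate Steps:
C(z) = (-6 + z)/(14 + z)
E(H) = 14/H
1/(E(C(-31)) + 624895) = 1/(14/(((-6 - 31)/(14 - 31))) + 624895) = 1/(14/((-37/(-17))) + 624895) = 1/(14/((-1/17*(-37))) + 624895) = 1/(14/(37/17) + 624895) = 1/(14*(17/37) + 624895) = 1/(238/37 + 624895) = 1/(23121353/37) = 37/23121353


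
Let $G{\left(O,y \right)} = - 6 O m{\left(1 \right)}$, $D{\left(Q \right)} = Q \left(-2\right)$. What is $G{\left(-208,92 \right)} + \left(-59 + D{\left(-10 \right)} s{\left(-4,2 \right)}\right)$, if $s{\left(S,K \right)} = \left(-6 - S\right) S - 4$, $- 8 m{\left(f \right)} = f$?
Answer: $-135$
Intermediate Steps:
$m{\left(f \right)} = - \frac{f}{8}$
$s{\left(S,K \right)} = -4 + S \left(-6 - S\right)$ ($s{\left(S,K \right)} = S \left(-6 - S\right) - 4 = -4 + S \left(-6 - S\right)$)
$D{\left(Q \right)} = - 2 Q$
$G{\left(O,y \right)} = \frac{3 O}{4}$ ($G{\left(O,y \right)} = - 6 O \left(\left(- \frac{1}{8}\right) 1\right) = - 6 O \left(- \frac{1}{8}\right) = \frac{3 O}{4}$)
$G{\left(-208,92 \right)} + \left(-59 + D{\left(-10 \right)} s{\left(-4,2 \right)}\right) = \frac{3}{4} \left(-208\right) - \left(59 - \left(-2\right) \left(-10\right) \left(-4 - \left(-4\right)^{2} - -24\right)\right) = -156 - \left(59 - 20 \left(-4 - 16 + 24\right)\right) = -156 + \left(-59 + 20 \cdot 4\right) = -156 + \left(-59 + 80\right) = -156 + 21 = -135$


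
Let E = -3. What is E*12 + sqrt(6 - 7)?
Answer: -36 + I ≈ -36.0 + 1.0*I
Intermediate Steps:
E*12 + sqrt(6 - 7) = -3*12 + sqrt(6 - 7) = -36 + sqrt(-1) = -36 + I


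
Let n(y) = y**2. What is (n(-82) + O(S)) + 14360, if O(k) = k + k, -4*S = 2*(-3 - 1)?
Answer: 21088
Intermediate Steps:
S = 2 (S = -(-3 - 1)/2 = -(-4)/2 = -1/4*(-8) = 2)
O(k) = 2*k
(n(-82) + O(S)) + 14360 = ((-82)**2 + 2*2) + 14360 = (6724 + 4) + 14360 = 6728 + 14360 = 21088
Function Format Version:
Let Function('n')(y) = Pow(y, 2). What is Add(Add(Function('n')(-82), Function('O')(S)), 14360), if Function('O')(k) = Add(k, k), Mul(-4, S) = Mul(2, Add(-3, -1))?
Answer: 21088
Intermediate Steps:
S = 2 (S = Mul(Rational(-1, 4), Mul(2, Add(-3, -1))) = Mul(Rational(-1, 4), Mul(2, -4)) = Mul(Rational(-1, 4), -8) = 2)
Function('O')(k) = Mul(2, k)
Add(Add(Function('n')(-82), Function('O')(S)), 14360) = Add(Add(Pow(-82, 2), Mul(2, 2)), 14360) = Add(Add(6724, 4), 14360) = Add(6728, 14360) = 21088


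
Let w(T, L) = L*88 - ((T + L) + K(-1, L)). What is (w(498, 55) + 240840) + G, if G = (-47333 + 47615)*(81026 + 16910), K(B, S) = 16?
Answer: 27863063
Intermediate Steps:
G = 27617952 (G = 282*97936 = 27617952)
w(T, L) = -16 - T + 87*L (w(T, L) = L*88 - ((T + L) + 16) = 88*L - ((L + T) + 16) = 88*L - (16 + L + T) = 88*L + (-16 - L - T) = -16 - T + 87*L)
(w(498, 55) + 240840) + G = ((-16 - 1*498 + 87*55) + 240840) + 27617952 = ((-16 - 498 + 4785) + 240840) + 27617952 = (4271 + 240840) + 27617952 = 245111 + 27617952 = 27863063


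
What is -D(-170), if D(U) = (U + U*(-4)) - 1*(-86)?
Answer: -596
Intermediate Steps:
D(U) = 86 - 3*U (D(U) = (U - 4*U) + 86 = -3*U + 86 = 86 - 3*U)
-D(-170) = -(86 - 3*(-170)) = -(86 + 510) = -1*596 = -596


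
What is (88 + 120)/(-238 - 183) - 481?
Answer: -202709/421 ≈ -481.49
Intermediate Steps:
(88 + 120)/(-238 - 183) - 481 = 208/(-421) - 481 = 208*(-1/421) - 481 = -208/421 - 481 = -202709/421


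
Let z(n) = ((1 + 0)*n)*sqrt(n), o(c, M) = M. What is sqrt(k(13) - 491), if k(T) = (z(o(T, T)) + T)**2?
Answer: sqrt(1875 + 338*sqrt(13)) ≈ 55.621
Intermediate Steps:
z(n) = n**(3/2) (z(n) = (1*n)*sqrt(n) = n*sqrt(n) = n**(3/2))
k(T) = (T + T**(3/2))**2 (k(T) = (T**(3/2) + T)**2 = (T + T**(3/2))**2)
sqrt(k(13) - 491) = sqrt((13 + 13**(3/2))**2 - 491) = sqrt((13 + 13*sqrt(13))**2 - 491) = sqrt(-491 + (13 + 13*sqrt(13))**2)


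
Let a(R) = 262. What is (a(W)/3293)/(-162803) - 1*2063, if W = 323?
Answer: -1105995505839/536110279 ≈ -2063.0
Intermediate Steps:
(a(W)/3293)/(-162803) - 1*2063 = (262/3293)/(-162803) - 1*2063 = (262*(1/3293))*(-1/162803) - 2063 = (262/3293)*(-1/162803) - 2063 = -262/536110279 - 2063 = -1105995505839/536110279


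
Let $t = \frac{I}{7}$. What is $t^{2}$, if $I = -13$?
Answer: $\frac{169}{49} \approx 3.449$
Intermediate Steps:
$t = - \frac{13}{7} \approx -1.8571$
$t^{2} = \left(- \frac{13}{7}\right)^{2} = \frac{169}{49}$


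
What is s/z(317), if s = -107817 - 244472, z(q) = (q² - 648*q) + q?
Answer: 352289/104610 ≈ 3.3676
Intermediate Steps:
z(q) = q² - 647*q
s = -352289
s/z(317) = -352289*1/(317*(-647 + 317)) = -352289/(317*(-330)) = -352289/(-104610) = -352289*(-1/104610) = 352289/104610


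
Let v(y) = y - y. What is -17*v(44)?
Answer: 0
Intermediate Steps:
v(y) = 0
-17*v(44) = -17*0 = 0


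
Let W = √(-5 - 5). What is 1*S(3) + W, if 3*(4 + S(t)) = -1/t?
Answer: -37/9 + I*√10 ≈ -4.1111 + 3.1623*I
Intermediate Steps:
S(t) = -4 - 1/(3*t) (S(t) = -4 + (-1/t)/3 = -4 - 1/(3*t))
W = I*√10 (W = √(-10) = I*√10 ≈ 3.1623*I)
1*S(3) + W = 1*(-4 - ⅓/3) + I*√10 = 1*(-4 - ⅓*⅓) + I*√10 = 1*(-4 - ⅑) + I*√10 = 1*(-37/9) + I*√10 = -37/9 + I*√10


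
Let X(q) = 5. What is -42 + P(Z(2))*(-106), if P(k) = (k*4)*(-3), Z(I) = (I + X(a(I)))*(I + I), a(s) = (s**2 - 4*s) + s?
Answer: 35574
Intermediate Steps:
a(s) = s**2 - 3*s
Z(I) = 2*I*(5 + I) (Z(I) = (I + 5)*(I + I) = (5 + I)*(2*I) = 2*I*(5 + I))
P(k) = -12*k (P(k) = (4*k)*(-3) = -12*k)
-42 + P(Z(2))*(-106) = -42 - 24*2*(5 + 2)*(-106) = -42 - 24*2*7*(-106) = -42 - 12*28*(-106) = -42 - 336*(-106) = -42 + 35616 = 35574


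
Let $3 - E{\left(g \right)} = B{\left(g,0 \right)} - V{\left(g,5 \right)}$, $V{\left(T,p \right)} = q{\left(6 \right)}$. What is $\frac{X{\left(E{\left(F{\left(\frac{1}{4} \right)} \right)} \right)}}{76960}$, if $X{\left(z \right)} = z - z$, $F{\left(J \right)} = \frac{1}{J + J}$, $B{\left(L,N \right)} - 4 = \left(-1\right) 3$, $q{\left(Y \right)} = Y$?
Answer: $0$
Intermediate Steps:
$V{\left(T,p \right)} = 6$
$B{\left(L,N \right)} = 1$ ($B{\left(L,N \right)} = 4 - 3 = 1$)
$F{\left(J \right)} = \frac{1}{2 J}$
$E{\left(g \right)} = 8$ ($E{\left(g \right)} = 3 - \left(1 - 6\right) = 3 - -5 = 3 + 5 = 8$)
$X{\left(z \right)} = 0$
$\frac{X{\left(E{\left(F{\left(\frac{1}{4} \right)} \right)} \right)}}{76960} = \frac{0}{76960} = 0 \cdot \frac{1}{76960} = 0$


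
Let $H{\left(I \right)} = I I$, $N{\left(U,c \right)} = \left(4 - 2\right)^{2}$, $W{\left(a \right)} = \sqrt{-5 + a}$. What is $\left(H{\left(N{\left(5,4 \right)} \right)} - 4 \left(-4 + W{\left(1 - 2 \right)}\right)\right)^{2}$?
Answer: $928 - 256 i \sqrt{6} \approx 928.0 - 627.07 i$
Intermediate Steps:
$N{\left(U,c \right)} = 4$ ($N{\left(U,c \right)} = 2^{2} = 4$)
$H{\left(I \right)} = I^{2}$
$\left(H{\left(N{\left(5,4 \right)} \right)} - 4 \left(-4 + W{\left(1 - 2 \right)}\right)\right)^{2} = \left(4^{2} - 4 \left(-4 + \sqrt{-5 + \left(1 - 2\right)}\right)\right)^{2} = \left(16 - 4 \left(-4 + \sqrt{-5 + \left(1 - 2\right)}\right)\right)^{2} = \left(16 - 4 \left(-4 + \sqrt{-5 - 1}\right)\right)^{2} = \left(16 - 4 \left(-4 + \sqrt{-6}\right)\right)^{2} = \left(16 - 4 \left(-4 + i \sqrt{6}\right)\right)^{2} = \left(16 + \left(16 - 4 i \sqrt{6}\right)\right)^{2} = \left(32 - 4 i \sqrt{6}\right)^{2}$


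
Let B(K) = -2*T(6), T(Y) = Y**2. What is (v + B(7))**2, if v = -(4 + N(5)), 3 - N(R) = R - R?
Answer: 6241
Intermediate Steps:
B(K) = -72 (B(K) = -2*6**2 = -2*36 = -72)
N(R) = 3 (N(R) = 3 - (R - R) = 3 - 1*0 = 3 + 0 = 3)
v = -7 (v = -(4 + 3) = -1*7 = -7)
(v + B(7))**2 = (-7 - 72)**2 = (-79)**2 = 6241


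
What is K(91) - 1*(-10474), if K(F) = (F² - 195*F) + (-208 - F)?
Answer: 711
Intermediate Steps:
K(F) = -208 + F² - 196*F
K(91) - 1*(-10474) = (-208 + 91² - 196*91) - 1*(-10474) = (-208 + 8281 - 17836) + 10474 = -9763 + 10474 = 711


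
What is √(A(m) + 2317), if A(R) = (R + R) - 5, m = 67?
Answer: √2446 ≈ 49.457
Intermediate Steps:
A(R) = -5 + 2*R (A(R) = 2*R - 5 = -5 + 2*R)
√(A(m) + 2317) = √((-5 + 2*67) + 2317) = √((-5 + 134) + 2317) = √(129 + 2317) = √2446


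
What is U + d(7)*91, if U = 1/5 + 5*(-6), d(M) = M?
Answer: 3036/5 ≈ 607.20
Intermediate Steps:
U = -149/5 (U = 1*(⅕) - 30 = ⅕ - 30 = -149/5 ≈ -29.800)
U + d(7)*91 = -149/5 + 7*91 = -149/5 + 637 = 3036/5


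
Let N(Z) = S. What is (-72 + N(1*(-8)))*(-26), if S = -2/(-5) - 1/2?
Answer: 9373/5 ≈ 1874.6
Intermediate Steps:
S = -1/10 (S = -2*(-1/5) - 1*1/2 = 2/5 - 1/2 = -1/10 ≈ -0.10000)
N(Z) = -1/10
(-72 + N(1*(-8)))*(-26) = (-72 - 1/10)*(-26) = -721/10*(-26) = 9373/5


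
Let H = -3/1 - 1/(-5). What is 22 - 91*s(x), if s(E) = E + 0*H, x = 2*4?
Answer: -706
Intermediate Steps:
H = -14/5 (H = -3*1 - 1*(-⅕) = -3 + ⅕ = -14/5 ≈ -2.8000)
x = 8
s(E) = E (s(E) = E + 0*(-14/5) = E + 0 = E)
22 - 91*s(x) = 22 - 91*8 = 22 - 728 = -706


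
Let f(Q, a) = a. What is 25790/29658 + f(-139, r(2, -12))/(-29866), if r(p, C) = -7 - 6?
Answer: 385314847/442882914 ≈ 0.87002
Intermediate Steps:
r(p, C) = -13
25790/29658 + f(-139, r(2, -12))/(-29866) = 25790/29658 - 13/(-29866) = 25790*(1/29658) - 13*(-1/29866) = 12895/14829 + 13/29866 = 385314847/442882914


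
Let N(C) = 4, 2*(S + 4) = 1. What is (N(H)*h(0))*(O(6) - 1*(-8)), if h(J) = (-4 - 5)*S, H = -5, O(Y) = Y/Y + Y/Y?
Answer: 1260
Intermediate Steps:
S = -7/2 (S = -4 + (½)*1 = -4 + ½ = -7/2 ≈ -3.5000)
O(Y) = 2 (O(Y) = 1 + 1 = 2)
h(J) = 63/2 (h(J) = (-4 - 5)*(-7/2) = -9*(-7/2) = 63/2)
(N(H)*h(0))*(O(6) - 1*(-8)) = (4*(63/2))*(2 - 1*(-8)) = 126*(2 + 8) = 126*10 = 1260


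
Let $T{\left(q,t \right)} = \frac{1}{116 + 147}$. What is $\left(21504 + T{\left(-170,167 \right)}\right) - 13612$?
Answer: $\frac{2075597}{263} \approx 7892.0$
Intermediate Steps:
$T{\left(q,t \right)} = \frac{1}{263}$
$\left(21504 + T{\left(-170,167 \right)}\right) - 13612 = \left(21504 + \frac{1}{263}\right) - 13612 = \frac{5655553}{263} - 13612 = \frac{2075597}{263}$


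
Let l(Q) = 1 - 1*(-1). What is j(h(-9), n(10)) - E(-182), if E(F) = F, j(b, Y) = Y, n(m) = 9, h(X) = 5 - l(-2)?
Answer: 191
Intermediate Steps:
l(Q) = 2 (l(Q) = 1 + 1 = 2)
h(X) = 3 (h(X) = 5 - 1*2 = 5 - 2 = 3)
j(h(-9), n(10)) - E(-182) = 9 - 1*(-182) = 9 + 182 = 191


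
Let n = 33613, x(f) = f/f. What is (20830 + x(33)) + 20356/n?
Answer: 700212759/33613 ≈ 20832.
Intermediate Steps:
x(f) = 1
(20830 + x(33)) + 20356/n = (20830 + 1) + 20356/33613 = 20831 + 20356*(1/33613) = 20831 + 20356/33613 = 700212759/33613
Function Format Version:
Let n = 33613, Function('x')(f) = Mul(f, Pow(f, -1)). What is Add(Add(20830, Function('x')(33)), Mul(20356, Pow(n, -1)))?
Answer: Rational(700212759, 33613) ≈ 20832.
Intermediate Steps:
Function('x')(f) = 1
Add(Add(20830, Function('x')(33)), Mul(20356, Pow(n, -1))) = Add(Add(20830, 1), Mul(20356, Pow(33613, -1))) = Add(20831, Mul(20356, Rational(1, 33613))) = Add(20831, Rational(20356, 33613)) = Rational(700212759, 33613)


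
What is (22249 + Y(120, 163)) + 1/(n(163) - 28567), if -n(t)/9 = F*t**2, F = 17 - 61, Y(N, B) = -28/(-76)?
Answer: 4435687108685/199362383 ≈ 22249.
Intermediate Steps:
Y(N, B) = 7/19 (Y(N, B) = -28*(-1/76) = 7/19)
F = -44
n(t) = 396*t**2 (n(t) = -(-396)*t**2 = 396*t**2)
(22249 + Y(120, 163)) + 1/(n(163) - 28567) = (22249 + 7/19) + 1/(396*163**2 - 28567) = 422738/19 + 1/(396*26569 - 28567) = 422738/19 + 1/(10521324 - 28567) = 422738/19 + 1/10492757 = 4435687108685/199362383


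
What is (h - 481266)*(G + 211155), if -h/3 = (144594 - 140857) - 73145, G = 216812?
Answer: -116852965614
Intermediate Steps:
h = 208224 (h = -3*((144594 - 140857) - 73145) = -3*(3737 - 73145) = -3*(-69408) = 208224)
(h - 481266)*(G + 211155) = (208224 - 481266)*(216812 + 211155) = -273042*427967 = -116852965614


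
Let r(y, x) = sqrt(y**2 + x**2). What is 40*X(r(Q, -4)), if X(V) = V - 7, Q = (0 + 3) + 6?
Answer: -280 + 40*sqrt(97) ≈ 113.95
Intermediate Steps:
Q = 9 (Q = 3 + 6 = 9)
r(y, x) = sqrt(x**2 + y**2)
X(V) = -7 + V
40*X(r(Q, -4)) = 40*(-7 + sqrt((-4)**2 + 9**2)) = 40*(-7 + sqrt(16 + 81)) = 40*(-7 + sqrt(97)) = -280 + 40*sqrt(97)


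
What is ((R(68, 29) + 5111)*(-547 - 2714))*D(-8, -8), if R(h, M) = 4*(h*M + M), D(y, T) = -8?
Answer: 342144120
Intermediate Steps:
R(h, M) = 4*M + 4*M*h (R(h, M) = 4*(M*h + M) = 4*(M + M*h) = 4*M + 4*M*h)
((R(68, 29) + 5111)*(-547 - 2714))*D(-8, -8) = ((4*29*(1 + 68) + 5111)*(-547 - 2714))*(-8) = ((4*29*69 + 5111)*(-3261))*(-8) = ((8004 + 5111)*(-3261))*(-8) = (13115*(-3261))*(-8) = -42768015*(-8) = 342144120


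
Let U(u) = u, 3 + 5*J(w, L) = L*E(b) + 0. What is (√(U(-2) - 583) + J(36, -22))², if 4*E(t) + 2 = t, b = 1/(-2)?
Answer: -232151/400 + 129*I*√65/10 ≈ -580.38 + 104.0*I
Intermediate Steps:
b = -½ (b = 1*(-½) = -½ ≈ -0.50000)
E(t) = -½ + t/4
J(w, L) = -⅗ - L/8 (J(w, L) = -⅗ + (L*(-½ + (¼)*(-½)) + 0)/5 = -⅗ + (L*(-½ - ⅛) + 0)/5 = -⅗ + (L*(-5/8) + 0)/5 = -⅗ + (-5*L/8 + 0)/5 = -⅗ + (-5*L/8)/5 = -⅗ - L/8)
(√(U(-2) - 583) + J(36, -22))² = (√(-2 - 583) + (-⅗ - ⅛*(-22)))² = (√(-585) + (-⅗ + 11/4))² = (3*I*√65 + 43/20)² = (43/20 + 3*I*√65)²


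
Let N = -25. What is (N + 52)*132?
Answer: 3564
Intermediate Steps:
(N + 52)*132 = (-25 + 52)*132 = 27*132 = 3564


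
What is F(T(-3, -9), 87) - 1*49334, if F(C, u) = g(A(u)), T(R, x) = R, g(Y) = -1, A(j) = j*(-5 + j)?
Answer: -49335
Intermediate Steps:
F(C, u) = -1
F(T(-3, -9), 87) - 1*49334 = -1 - 1*49334 = -1 - 49334 = -49335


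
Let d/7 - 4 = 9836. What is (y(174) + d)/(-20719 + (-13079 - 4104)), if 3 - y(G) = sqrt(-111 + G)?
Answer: -22961/12634 + sqrt(7)/12634 ≈ -1.8172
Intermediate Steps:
d = 68880 (d = 28 + 7*9836 = 28 + 68852 = 68880)
y(G) = 3 - sqrt(-111 + G)
(y(174) + d)/(-20719 + (-13079 - 4104)) = ((3 - sqrt(-111 + 174)) + 68880)/(-20719 + (-13079 - 4104)) = ((3 - sqrt(63)) + 68880)/(-20719 - 17183) = ((3 - 3*sqrt(7)) + 68880)/(-37902) = ((3 - 3*sqrt(7)) + 68880)*(-1/37902) = (68883 - 3*sqrt(7))*(-1/37902) = -22961/12634 + sqrt(7)/12634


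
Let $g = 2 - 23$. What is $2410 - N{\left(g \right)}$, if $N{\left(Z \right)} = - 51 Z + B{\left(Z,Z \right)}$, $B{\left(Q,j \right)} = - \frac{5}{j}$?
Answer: $\frac{28114}{21} \approx 1338.8$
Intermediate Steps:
$g = -21$
$N{\left(Z \right)} = - 51 Z - \frac{5}{Z}$
$2410 - N{\left(g \right)} = 2410 - \left(\left(-51\right) \left(-21\right) - \frac{5}{-21}\right) = 2410 - \left(1071 - - \frac{5}{21}\right) = 2410 - \left(1071 + \frac{5}{21}\right) = 2410 - \frac{22496}{21} = \frac{28114}{21}$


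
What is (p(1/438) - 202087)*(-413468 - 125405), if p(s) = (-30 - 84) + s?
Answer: 47724768310301/438 ≈ 1.0896e+11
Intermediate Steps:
p(s) = -114 + s
(p(1/438) - 202087)*(-413468 - 125405) = ((-114 + 1/438) - 202087)*(-413468 - 125405) = ((-114 + 1/438) - 202087)*(-538873) = (-49931/438 - 202087)*(-538873) = -88564037/438*(-538873) = 47724768310301/438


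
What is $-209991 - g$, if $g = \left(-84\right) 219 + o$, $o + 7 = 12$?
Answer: $-191600$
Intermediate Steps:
$o = 5$ ($o = -7 + 12 = 5$)
$g = -18391$ ($g = \left(-84\right) 219 + 5 = -18396 + 5 = -18391$)
$-209991 - g = -209991 - -18391 = -209991 + 18391 = -191600$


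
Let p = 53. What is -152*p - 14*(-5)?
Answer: -7986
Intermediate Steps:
-152*p - 14*(-5) = -152*53 - 14*(-5) = -8056 + 70 = -7986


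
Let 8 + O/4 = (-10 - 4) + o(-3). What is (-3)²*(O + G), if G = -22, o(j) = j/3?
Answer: -1026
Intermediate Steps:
o(j) = j/3 (o(j) = j*(⅓) = j/3)
O = -92 (O = -32 + 4*((-10 - 4) + (⅓)*(-3)) = -32 + 4*(-14 - 1) = -32 + 4*(-15) = -32 - 60 = -92)
(-3)²*(O + G) = (-3)²*(-92 - 22) = 9*(-114) = -1026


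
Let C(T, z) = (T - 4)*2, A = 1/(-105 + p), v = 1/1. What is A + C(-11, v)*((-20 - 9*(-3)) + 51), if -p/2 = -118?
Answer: -227939/131 ≈ -1740.0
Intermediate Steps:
p = 236 (p = -2*(-118) = 236)
v = 1
A = 1/131 (A = 1/(-105 + 236) = 1/131 ≈ 0.0076336)
C(T, z) = -8 + 2*T (C(T, z) = (-4 + T)*2 = -8 + 2*T)
A + C(-11, v)*((-20 - 9*(-3)) + 51) = 1/131 + (-8 + 2*(-11))*((-20 - 9*(-3)) + 51) = 1/131 + (-8 - 22)*((-20 + 27) + 51) = 1/131 - 30*(7 + 51) = 1/131 - 30*58 = 1/131 - 1740 = -227939/131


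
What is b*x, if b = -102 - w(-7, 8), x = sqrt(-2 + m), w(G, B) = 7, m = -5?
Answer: -109*I*sqrt(7) ≈ -288.39*I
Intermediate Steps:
x = I*sqrt(7) (x = sqrt(-2 - 5) = sqrt(-7) = I*sqrt(7) ≈ 2.6458*I)
b = -109 (b = -102 - 1*7 = -102 - 7 = -109)
b*x = -109*I*sqrt(7)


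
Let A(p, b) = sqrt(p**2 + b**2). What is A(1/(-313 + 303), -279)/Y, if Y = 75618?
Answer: sqrt(7784101)/756180 ≈ 0.0036896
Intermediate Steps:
A(p, b) = sqrt(b**2 + p**2)
A(1/(-313 + 303), -279)/Y = sqrt((-279)**2 + (1/(-313 + 303))**2)/75618 = sqrt(77841 + (1/(-10))**2)*(1/75618) = sqrt(77841 + (-1/10)**2)*(1/75618) = sqrt(77841 + 1/100)*(1/75618) = sqrt(7784101/100)*(1/75618) = (sqrt(7784101)/10)*(1/75618) = sqrt(7784101)/756180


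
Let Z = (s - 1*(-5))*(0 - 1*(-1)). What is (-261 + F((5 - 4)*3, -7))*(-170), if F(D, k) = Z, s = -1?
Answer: 43690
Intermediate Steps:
Z = 4 (Z = (-1 - 1*(-5))*(0 - 1*(-1)) = (-1 + 5)*(0 + 1) = 4*1 = 4)
F(D, k) = 4
(-261 + F((5 - 4)*3, -7))*(-170) = (-261 + 4)*(-170) = -257*(-170) = 43690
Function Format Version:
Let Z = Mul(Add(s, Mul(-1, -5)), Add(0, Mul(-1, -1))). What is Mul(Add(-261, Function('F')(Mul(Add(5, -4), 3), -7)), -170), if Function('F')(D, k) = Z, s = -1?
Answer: 43690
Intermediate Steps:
Z = 4 (Z = Mul(Add(-1, Mul(-1, -5)), Add(0, Mul(-1, -1))) = Mul(Add(-1, 5), Add(0, 1)) = Mul(4, 1) = 4)
Function('F')(D, k) = 4
Mul(Add(-261, Function('F')(Mul(Add(5, -4), 3), -7)), -170) = Mul(Add(-261, 4), -170) = Mul(-257, -170) = 43690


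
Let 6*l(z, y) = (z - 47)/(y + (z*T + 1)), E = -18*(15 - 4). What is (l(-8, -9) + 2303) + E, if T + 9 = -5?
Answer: 1313465/624 ≈ 2104.9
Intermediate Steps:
T = -14 (T = -9 - 5 = -14)
E = -198 (E = -18*11 = -198)
l(z, y) = (-47 + z)/(6*(1 + y - 14*z)) (l(z, y) = ((z - 47)/(y + (z*(-14) + 1)))/6 = ((-47 + z)/(y + (-14*z + 1)))/6 = ((-47 + z)/(y + (1 - 14*z)))/6 = ((-47 + z)/(1 + y - 14*z))/6 = (-47 + z)/(6*(1 + y - 14*z)))
(l(-8, -9) + 2303) + E = ((-47 - 8)/(6*(1 - 9 - 14*(-8))) + 2303) - 198 = ((1/6)*(-55)/(1 - 9 + 112) + 2303) - 198 = ((1/6)*(-55)/104 + 2303) - 198 = ((1/6)*(1/104)*(-55) + 2303) - 198 = (-55/624 + 2303) - 198 = 1437017/624 - 198 = 1313465/624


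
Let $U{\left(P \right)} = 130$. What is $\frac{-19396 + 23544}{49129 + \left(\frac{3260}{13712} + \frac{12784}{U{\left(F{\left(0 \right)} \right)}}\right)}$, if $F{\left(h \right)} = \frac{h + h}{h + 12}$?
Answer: $\frac{924257360}{10968888531} \approx 0.084262$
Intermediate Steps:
$F{\left(h \right)} = \frac{2 h}{12 + h}$
$\frac{-19396 + 23544}{49129 + \left(\frac{3260}{13712} + \frac{12784}{U{\left(F{\left(0 \right)} \right)}}\right)} = \frac{-19396 + 23544}{49129 + \left(\frac{3260}{13712} + \frac{12784}{130}\right)} = \frac{4148}{49129 + \left(3260 \cdot \frac{1}{13712} + 12784 \cdot \frac{1}{130}\right)} = \frac{4148}{49129 + \left(\frac{815}{3428} + \frac{6392}{65}\right)} = \frac{4148}{49129 + \frac{21964751}{222820}} = \frac{4148}{\frac{10968888531}{222820}} = 4148 \cdot \frac{222820}{10968888531} = \frac{924257360}{10968888531}$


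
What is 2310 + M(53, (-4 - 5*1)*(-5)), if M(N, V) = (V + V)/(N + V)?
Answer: 113235/49 ≈ 2310.9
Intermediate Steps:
M(N, V) = 2*V/(N + V) (M(N, V) = (2*V)/(N + V) = 2*V/(N + V))
2310 + M(53, (-4 - 5*1)*(-5)) = 2310 + 2*((-4 - 5*1)*(-5))/(53 + (-4 - 5*1)*(-5)) = 2310 + 2*((-4 - 5)*(-5))/(53 + (-4 - 5)*(-5)) = 2310 + 2*(-9*(-5))/(53 - 9*(-5)) = 2310 + 2*45/(53 + 45) = 2310 + 2*45/98 = 2310 + 2*45*(1/98) = 2310 + 45/49 = 113235/49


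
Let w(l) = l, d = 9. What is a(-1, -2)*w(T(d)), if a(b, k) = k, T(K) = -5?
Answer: 10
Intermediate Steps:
a(-1, -2)*w(T(d)) = -2*(-5) = 10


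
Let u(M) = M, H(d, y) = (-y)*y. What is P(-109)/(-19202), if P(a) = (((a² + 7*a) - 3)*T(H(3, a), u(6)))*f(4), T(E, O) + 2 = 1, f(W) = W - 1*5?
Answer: -11115/19202 ≈ -0.57885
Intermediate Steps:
H(d, y) = -y²
f(W) = -5 + W (f(W) = W - 5 = -5 + W)
T(E, O) = -1 (T(E, O) = -2 + 1 = -1)
P(a) = -3 + a² + 7*a (P(a) = (((a² + 7*a) - 3)*(-1))*(-5 + 4) = ((-3 + a² + 7*a)*(-1))*(-1) = (3 - a² - 7*a)*(-1) = -3 + a² + 7*a)
P(-109)/(-19202) = (-3 + (-109)² + 7*(-109))/(-19202) = (-3 + 11881 - 763)*(-1/19202) = 11115*(-1/19202) = -11115/19202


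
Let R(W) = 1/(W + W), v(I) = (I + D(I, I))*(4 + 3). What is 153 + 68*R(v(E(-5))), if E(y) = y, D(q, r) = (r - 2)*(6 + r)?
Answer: 6409/42 ≈ 152.60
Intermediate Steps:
D(q, r) = (-2 + r)*(6 + r)
v(I) = -84 + 7*I² + 35*I (v(I) = (I + (-12 + I² + 4*I))*(4 + 3) = (-12 + I² + 5*I)*7 = -84 + 7*I² + 35*I)
R(W) = 1/(2*W)
153 + 68*R(v(E(-5))) = 153 + 68*(1/(2*(-84 + 7*(-5)² + 35*(-5)))) = 153 + 68*(1/(2*(-84 + 7*25 - 175))) = 153 + 68*(1/(2*(-84 + 175 - 175))) = 153 + 68*((½)/(-84)) = 153 + 68*((½)*(-1/84)) = 153 + 68*(-1/168) = 153 - 17/42 = 6409/42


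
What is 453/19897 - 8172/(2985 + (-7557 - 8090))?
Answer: 84167085/125967907 ≈ 0.66816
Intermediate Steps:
453/19897 - 8172/(2985 + (-7557 - 8090)) = 453*(1/19897) - 8172/(2985 - 15647) = 453/19897 - 8172/(-12662) = 453/19897 - 8172*(-1/12662) = 453/19897 + 4086/6331 = 84167085/125967907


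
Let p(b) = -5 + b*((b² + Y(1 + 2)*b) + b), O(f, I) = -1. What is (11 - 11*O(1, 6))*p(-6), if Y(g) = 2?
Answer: -2486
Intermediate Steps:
p(b) = -5 + b*(b² + 3*b) (p(b) = -5 + b*((b² + 2*b) + b) = -5 + b*(b² + 3*b))
(11 - 11*O(1, 6))*p(-6) = (11 - 11*(-1))*(-5 + (-6)³ + 3*(-6)²) = (11 + 11)*(-5 - 216 + 3*36) = 22*(-5 - 216 + 108) = 22*(-113) = -2486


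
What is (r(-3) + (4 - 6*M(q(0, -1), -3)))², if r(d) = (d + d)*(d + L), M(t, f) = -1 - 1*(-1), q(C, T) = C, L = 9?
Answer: 1024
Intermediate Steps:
M(t, f) = 0 (M(t, f) = -1 + 1 = 0)
r(d) = 2*d*(9 + d) (r(d) = (d + d)*(d + 9) = (2*d)*(9 + d) = 2*d*(9 + d))
(r(-3) + (4 - 6*M(q(0, -1), -3)))² = (2*(-3)*(9 - 3) + (4 - 6*0))² = (2*(-3)*6 + (4 + 0))² = (-36 + 4)² = (-32)² = 1024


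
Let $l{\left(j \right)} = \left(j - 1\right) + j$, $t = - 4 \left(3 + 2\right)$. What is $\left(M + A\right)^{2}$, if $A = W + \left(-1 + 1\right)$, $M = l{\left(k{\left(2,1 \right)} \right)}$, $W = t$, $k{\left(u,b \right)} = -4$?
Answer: $841$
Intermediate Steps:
$t = -20$ ($t = \left(-4\right) 5 = -20$)
$W = -20$
$l{\left(j \right)} = -1 + 2 j$ ($l{\left(j \right)} = \left(-1 + j\right) + j = -1 + 2 j$)
$M = -9$ ($M = -1 + 2 \left(-4\right) = -1 - 8 = -9$)
$A = -20$ ($A = -20 + \left(-1 + 1\right) = -20 + 0 = -20$)
$\left(M + A\right)^{2} = \left(-9 - 20\right)^{2} = \left(-29\right)^{2} = 841$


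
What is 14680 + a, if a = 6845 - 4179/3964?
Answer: 85320921/3964 ≈ 21524.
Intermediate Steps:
a = 27129401/3964 (a = 6845 - 4179*1/3964 = 6845 - 4179/3964 = 27129401/3964 ≈ 6843.9)
14680 + a = 14680 + 27129401/3964 = 85320921/3964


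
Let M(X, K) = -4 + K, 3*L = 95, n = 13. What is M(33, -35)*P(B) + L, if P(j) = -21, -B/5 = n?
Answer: 2552/3 ≈ 850.67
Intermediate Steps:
B = -65 (B = -5*13 = -65)
L = 95/3 (L = (⅓)*95 = 95/3 ≈ 31.667)
M(33, -35)*P(B) + L = (-4 - 35)*(-21) + 95/3 = -39*(-21) + 95/3 = 819 + 95/3 = 2552/3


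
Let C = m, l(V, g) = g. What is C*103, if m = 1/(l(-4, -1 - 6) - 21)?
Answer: -103/28 ≈ -3.6786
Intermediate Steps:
m = -1/28 (m = 1/((-1 - 6) - 21) = 1/(-7 - 21) = 1/(-28) = -1/28 ≈ -0.035714)
C = -1/28 ≈ -0.035714
C*103 = -1/28*103 = -103/28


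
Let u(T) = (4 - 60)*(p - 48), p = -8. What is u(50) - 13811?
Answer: -10675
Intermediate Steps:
u(T) = 3136 (u(T) = (4 - 60)*(-8 - 48) = -56*(-56) = 3136)
u(50) - 13811 = 3136 - 13811 = -10675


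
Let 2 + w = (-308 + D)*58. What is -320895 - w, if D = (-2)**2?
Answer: -303261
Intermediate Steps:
D = 4
w = -17634 (w = -2 + (-308 + 4)*58 = -2 - 304*58 = -2 - 17632 = -17634)
-320895 - w = -320895 - 1*(-17634) = -320895 + 17634 = -303261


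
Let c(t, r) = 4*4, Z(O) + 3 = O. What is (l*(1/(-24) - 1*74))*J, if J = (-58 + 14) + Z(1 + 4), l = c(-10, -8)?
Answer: 49756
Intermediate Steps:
Z(O) = -3 + O
c(t, r) = 16
l = 16
J = -42 (J = (-58 + 14) + (-3 + (1 + 4)) = -44 + (-3 + 5) = -44 + 2 = -42)
(l*(1/(-24) - 1*74))*J = (16*(1/(-24) - 1*74))*(-42) = (16*(-1/24 - 74))*(-42) = (16*(-1777/24))*(-42) = -3554/3*(-42) = 49756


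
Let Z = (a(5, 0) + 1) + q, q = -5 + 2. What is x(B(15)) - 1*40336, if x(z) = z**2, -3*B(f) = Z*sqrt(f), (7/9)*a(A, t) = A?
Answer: -5924587/147 ≈ -40303.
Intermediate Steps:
q = -3
a(A, t) = 9*A/7
Z = 31/7 (Z = ((9/7)*5 + 1) - 3 = (45/7 + 1) - 3 = 52/7 - 3 = 31/7 ≈ 4.4286)
B(f) = -31*sqrt(f)/21
x(B(15)) - 1*40336 = (-31*sqrt(15)/21)**2 - 1*40336 = 4805/147 - 40336 = -5924587/147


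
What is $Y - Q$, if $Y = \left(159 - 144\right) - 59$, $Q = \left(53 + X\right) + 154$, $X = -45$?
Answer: $-206$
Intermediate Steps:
$Q = 162$ ($Q = \left(53 - 45\right) + 154 = 8 + 154 = 162$)
$Y = -44$ ($Y = 15 - 59 = -44$)
$Y - Q = -44 - 162 = -206$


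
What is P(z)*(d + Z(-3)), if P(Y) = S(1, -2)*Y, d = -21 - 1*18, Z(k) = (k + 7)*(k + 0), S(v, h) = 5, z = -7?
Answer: 1785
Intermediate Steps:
Z(k) = k*(7 + k) (Z(k) = (7 + k)*k = k*(7 + k))
d = -39 (d = -21 - 18 = -39)
P(Y) = 5*Y
P(z)*(d + Z(-3)) = (5*(-7))*(-39 - 3*(7 - 3)) = -35*(-39 - 3*4) = -35*(-39 - 12) = -35*(-51) = 1785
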